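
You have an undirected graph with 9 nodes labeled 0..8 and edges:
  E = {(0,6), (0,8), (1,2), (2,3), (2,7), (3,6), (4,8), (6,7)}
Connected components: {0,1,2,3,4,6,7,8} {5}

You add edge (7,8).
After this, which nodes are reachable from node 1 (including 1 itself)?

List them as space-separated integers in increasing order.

Answer: 0 1 2 3 4 6 7 8

Derivation:
Before: nodes reachable from 1: {0,1,2,3,4,6,7,8}
Adding (7,8): both endpoints already in same component. Reachability from 1 unchanged.
After: nodes reachable from 1: {0,1,2,3,4,6,7,8}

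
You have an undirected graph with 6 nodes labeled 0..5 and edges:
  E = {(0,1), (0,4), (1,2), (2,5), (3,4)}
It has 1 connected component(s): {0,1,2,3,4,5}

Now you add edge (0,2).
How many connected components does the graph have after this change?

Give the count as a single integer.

Answer: 1

Derivation:
Initial component count: 1
Add (0,2): endpoints already in same component. Count unchanged: 1.
New component count: 1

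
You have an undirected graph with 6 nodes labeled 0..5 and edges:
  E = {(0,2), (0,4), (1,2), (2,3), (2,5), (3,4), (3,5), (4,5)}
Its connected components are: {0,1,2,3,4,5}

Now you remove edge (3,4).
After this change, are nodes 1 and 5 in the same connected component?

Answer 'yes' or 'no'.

Initial components: {0,1,2,3,4,5}
Removing edge (3,4): not a bridge — component count unchanged at 1.
New components: {0,1,2,3,4,5}
Are 1 and 5 in the same component? yes

Answer: yes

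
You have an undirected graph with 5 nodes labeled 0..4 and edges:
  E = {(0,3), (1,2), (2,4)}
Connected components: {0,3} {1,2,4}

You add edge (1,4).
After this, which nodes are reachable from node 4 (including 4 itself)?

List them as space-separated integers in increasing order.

Answer: 1 2 4

Derivation:
Before: nodes reachable from 4: {1,2,4}
Adding (1,4): both endpoints already in same component. Reachability from 4 unchanged.
After: nodes reachable from 4: {1,2,4}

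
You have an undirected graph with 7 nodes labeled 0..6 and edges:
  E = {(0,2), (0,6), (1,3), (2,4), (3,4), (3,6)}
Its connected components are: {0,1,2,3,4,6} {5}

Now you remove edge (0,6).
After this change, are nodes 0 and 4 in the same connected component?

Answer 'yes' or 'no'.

Initial components: {0,1,2,3,4,6} {5}
Removing edge (0,6): not a bridge — component count unchanged at 2.
New components: {0,1,2,3,4,6} {5}
Are 0 and 4 in the same component? yes

Answer: yes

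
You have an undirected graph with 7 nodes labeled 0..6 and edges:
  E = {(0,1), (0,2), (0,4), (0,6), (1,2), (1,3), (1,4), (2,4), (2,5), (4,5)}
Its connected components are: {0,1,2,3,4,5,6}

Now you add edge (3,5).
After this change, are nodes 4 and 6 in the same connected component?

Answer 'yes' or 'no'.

Answer: yes

Derivation:
Initial components: {0,1,2,3,4,5,6}
Adding edge (3,5): both already in same component {0,1,2,3,4,5,6}. No change.
New components: {0,1,2,3,4,5,6}
Are 4 and 6 in the same component? yes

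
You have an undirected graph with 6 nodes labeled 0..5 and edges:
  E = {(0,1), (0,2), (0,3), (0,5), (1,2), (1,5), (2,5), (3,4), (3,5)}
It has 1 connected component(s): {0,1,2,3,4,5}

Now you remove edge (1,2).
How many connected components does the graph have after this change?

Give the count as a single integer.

Answer: 1

Derivation:
Initial component count: 1
Remove (1,2): not a bridge. Count unchanged: 1.
  After removal, components: {0,1,2,3,4,5}
New component count: 1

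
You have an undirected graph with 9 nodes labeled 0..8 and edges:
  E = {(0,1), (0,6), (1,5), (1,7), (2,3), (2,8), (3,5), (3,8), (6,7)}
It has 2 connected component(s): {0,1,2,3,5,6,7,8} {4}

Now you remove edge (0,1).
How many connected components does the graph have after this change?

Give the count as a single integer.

Answer: 2

Derivation:
Initial component count: 2
Remove (0,1): not a bridge. Count unchanged: 2.
  After removal, components: {0,1,2,3,5,6,7,8} {4}
New component count: 2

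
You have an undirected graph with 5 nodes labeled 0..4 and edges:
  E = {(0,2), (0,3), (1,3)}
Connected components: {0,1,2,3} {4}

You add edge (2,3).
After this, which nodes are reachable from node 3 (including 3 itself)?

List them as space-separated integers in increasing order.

Before: nodes reachable from 3: {0,1,2,3}
Adding (2,3): both endpoints already in same component. Reachability from 3 unchanged.
After: nodes reachable from 3: {0,1,2,3}

Answer: 0 1 2 3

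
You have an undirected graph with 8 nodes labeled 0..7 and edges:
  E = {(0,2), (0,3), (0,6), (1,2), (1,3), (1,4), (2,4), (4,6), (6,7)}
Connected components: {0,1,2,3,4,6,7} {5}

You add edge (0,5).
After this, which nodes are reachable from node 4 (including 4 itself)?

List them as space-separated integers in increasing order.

Before: nodes reachable from 4: {0,1,2,3,4,6,7}
Adding (0,5): merges 4's component with another. Reachability grows.
After: nodes reachable from 4: {0,1,2,3,4,5,6,7}

Answer: 0 1 2 3 4 5 6 7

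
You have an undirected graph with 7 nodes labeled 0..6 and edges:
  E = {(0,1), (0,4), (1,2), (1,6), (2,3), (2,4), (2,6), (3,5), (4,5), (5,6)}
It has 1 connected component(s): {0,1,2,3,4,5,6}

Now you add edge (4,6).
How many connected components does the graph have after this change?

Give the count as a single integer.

Initial component count: 1
Add (4,6): endpoints already in same component. Count unchanged: 1.
New component count: 1

Answer: 1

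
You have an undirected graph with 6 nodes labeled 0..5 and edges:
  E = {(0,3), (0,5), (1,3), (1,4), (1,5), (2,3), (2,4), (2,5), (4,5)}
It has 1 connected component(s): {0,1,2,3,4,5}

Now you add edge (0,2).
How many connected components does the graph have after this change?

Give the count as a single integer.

Initial component count: 1
Add (0,2): endpoints already in same component. Count unchanged: 1.
New component count: 1

Answer: 1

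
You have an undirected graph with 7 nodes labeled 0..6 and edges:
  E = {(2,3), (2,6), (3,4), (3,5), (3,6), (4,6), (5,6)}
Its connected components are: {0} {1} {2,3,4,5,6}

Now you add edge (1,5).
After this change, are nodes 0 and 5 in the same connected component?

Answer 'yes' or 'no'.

Answer: no

Derivation:
Initial components: {0} {1} {2,3,4,5,6}
Adding edge (1,5): merges {1} and {2,3,4,5,6}.
New components: {0} {1,2,3,4,5,6}
Are 0 and 5 in the same component? no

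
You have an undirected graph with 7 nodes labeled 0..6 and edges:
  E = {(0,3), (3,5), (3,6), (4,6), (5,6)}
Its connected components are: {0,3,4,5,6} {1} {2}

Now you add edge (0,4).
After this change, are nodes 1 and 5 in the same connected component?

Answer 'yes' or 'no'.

Answer: no

Derivation:
Initial components: {0,3,4,5,6} {1} {2}
Adding edge (0,4): both already in same component {0,3,4,5,6}. No change.
New components: {0,3,4,5,6} {1} {2}
Are 1 and 5 in the same component? no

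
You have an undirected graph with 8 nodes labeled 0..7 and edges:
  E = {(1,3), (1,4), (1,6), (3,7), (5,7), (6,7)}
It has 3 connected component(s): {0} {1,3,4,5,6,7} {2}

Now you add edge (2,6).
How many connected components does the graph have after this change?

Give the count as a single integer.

Answer: 2

Derivation:
Initial component count: 3
Add (2,6): merges two components. Count decreases: 3 -> 2.
New component count: 2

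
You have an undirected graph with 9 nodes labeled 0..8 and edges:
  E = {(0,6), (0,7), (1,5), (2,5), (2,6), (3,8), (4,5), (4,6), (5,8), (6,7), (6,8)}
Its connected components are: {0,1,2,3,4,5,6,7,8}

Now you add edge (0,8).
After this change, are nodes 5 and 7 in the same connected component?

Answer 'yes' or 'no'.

Answer: yes

Derivation:
Initial components: {0,1,2,3,4,5,6,7,8}
Adding edge (0,8): both already in same component {0,1,2,3,4,5,6,7,8}. No change.
New components: {0,1,2,3,4,5,6,7,8}
Are 5 and 7 in the same component? yes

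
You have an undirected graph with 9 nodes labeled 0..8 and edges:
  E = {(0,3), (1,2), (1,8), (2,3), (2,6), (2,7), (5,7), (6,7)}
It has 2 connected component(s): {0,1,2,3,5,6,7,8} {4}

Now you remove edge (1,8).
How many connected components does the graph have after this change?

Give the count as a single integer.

Initial component count: 2
Remove (1,8): it was a bridge. Count increases: 2 -> 3.
  After removal, components: {0,1,2,3,5,6,7} {4} {8}
New component count: 3

Answer: 3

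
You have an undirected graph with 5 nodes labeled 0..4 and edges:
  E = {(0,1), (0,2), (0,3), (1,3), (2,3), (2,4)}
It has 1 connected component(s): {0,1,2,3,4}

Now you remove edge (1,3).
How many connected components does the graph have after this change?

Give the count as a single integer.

Initial component count: 1
Remove (1,3): not a bridge. Count unchanged: 1.
  After removal, components: {0,1,2,3,4}
New component count: 1

Answer: 1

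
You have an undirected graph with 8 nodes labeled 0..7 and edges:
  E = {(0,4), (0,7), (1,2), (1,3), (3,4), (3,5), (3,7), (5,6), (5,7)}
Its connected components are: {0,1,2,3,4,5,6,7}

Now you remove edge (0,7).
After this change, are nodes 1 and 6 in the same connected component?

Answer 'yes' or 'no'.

Answer: yes

Derivation:
Initial components: {0,1,2,3,4,5,6,7}
Removing edge (0,7): not a bridge — component count unchanged at 1.
New components: {0,1,2,3,4,5,6,7}
Are 1 and 6 in the same component? yes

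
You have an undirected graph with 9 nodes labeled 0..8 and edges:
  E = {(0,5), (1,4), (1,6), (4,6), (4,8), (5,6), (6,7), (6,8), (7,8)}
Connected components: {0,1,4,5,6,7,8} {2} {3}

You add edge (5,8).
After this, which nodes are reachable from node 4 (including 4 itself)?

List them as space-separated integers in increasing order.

Before: nodes reachable from 4: {0,1,4,5,6,7,8}
Adding (5,8): both endpoints already in same component. Reachability from 4 unchanged.
After: nodes reachable from 4: {0,1,4,5,6,7,8}

Answer: 0 1 4 5 6 7 8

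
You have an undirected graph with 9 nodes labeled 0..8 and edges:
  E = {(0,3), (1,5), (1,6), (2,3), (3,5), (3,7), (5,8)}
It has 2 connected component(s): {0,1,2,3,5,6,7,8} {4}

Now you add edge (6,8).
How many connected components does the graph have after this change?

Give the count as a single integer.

Initial component count: 2
Add (6,8): endpoints already in same component. Count unchanged: 2.
New component count: 2

Answer: 2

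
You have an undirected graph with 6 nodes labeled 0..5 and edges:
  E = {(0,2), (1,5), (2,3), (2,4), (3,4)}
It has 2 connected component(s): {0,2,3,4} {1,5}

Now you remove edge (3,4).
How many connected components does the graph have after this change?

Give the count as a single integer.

Answer: 2

Derivation:
Initial component count: 2
Remove (3,4): not a bridge. Count unchanged: 2.
  After removal, components: {0,2,3,4} {1,5}
New component count: 2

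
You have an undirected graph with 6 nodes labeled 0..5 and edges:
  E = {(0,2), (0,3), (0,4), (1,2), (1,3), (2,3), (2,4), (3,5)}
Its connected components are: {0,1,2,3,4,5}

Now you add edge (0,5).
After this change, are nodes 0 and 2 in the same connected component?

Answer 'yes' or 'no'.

Answer: yes

Derivation:
Initial components: {0,1,2,3,4,5}
Adding edge (0,5): both already in same component {0,1,2,3,4,5}. No change.
New components: {0,1,2,3,4,5}
Are 0 and 2 in the same component? yes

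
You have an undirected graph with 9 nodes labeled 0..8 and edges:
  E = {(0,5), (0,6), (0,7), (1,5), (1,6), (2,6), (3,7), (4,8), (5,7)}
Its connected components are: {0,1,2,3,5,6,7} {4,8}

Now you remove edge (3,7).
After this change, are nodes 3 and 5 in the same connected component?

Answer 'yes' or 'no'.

Answer: no

Derivation:
Initial components: {0,1,2,3,5,6,7} {4,8}
Removing edge (3,7): it was a bridge — component count 2 -> 3.
New components: {0,1,2,5,6,7} {3} {4,8}
Are 3 and 5 in the same component? no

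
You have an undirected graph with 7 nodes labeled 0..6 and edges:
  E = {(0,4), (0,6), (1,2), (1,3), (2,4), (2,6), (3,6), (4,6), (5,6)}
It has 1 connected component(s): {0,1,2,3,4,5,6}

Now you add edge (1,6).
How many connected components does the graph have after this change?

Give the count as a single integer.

Initial component count: 1
Add (1,6): endpoints already in same component. Count unchanged: 1.
New component count: 1

Answer: 1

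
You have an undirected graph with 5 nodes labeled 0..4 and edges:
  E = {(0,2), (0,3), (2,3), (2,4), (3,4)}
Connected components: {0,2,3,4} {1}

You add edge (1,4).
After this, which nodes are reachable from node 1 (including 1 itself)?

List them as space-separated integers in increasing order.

Answer: 0 1 2 3 4

Derivation:
Before: nodes reachable from 1: {1}
Adding (1,4): merges 1's component with another. Reachability grows.
After: nodes reachable from 1: {0,1,2,3,4}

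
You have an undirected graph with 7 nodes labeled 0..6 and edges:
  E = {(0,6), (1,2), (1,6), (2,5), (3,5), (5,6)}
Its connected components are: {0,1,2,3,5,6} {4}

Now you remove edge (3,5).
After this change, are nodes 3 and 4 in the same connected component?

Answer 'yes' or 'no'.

Initial components: {0,1,2,3,5,6} {4}
Removing edge (3,5): it was a bridge — component count 2 -> 3.
New components: {0,1,2,5,6} {3} {4}
Are 3 and 4 in the same component? no

Answer: no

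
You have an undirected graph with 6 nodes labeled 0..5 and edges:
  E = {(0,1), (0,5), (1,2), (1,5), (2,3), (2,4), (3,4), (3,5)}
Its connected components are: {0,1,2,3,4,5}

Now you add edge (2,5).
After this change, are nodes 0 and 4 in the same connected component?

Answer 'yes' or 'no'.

Answer: yes

Derivation:
Initial components: {0,1,2,3,4,5}
Adding edge (2,5): both already in same component {0,1,2,3,4,5}. No change.
New components: {0,1,2,3,4,5}
Are 0 and 4 in the same component? yes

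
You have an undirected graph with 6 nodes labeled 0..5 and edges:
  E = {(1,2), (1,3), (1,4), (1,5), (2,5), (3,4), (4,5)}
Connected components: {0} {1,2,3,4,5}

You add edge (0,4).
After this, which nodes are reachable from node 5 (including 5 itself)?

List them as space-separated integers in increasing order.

Answer: 0 1 2 3 4 5

Derivation:
Before: nodes reachable from 5: {1,2,3,4,5}
Adding (0,4): merges 5's component with another. Reachability grows.
After: nodes reachable from 5: {0,1,2,3,4,5}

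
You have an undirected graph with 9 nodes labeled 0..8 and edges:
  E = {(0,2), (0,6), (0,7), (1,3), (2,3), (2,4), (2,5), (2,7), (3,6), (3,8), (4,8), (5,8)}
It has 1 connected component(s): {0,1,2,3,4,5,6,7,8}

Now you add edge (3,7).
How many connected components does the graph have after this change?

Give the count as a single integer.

Initial component count: 1
Add (3,7): endpoints already in same component. Count unchanged: 1.
New component count: 1

Answer: 1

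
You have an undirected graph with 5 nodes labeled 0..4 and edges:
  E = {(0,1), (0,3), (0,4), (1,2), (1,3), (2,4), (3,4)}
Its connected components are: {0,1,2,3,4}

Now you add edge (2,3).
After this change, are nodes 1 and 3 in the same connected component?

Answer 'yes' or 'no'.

Answer: yes

Derivation:
Initial components: {0,1,2,3,4}
Adding edge (2,3): both already in same component {0,1,2,3,4}. No change.
New components: {0,1,2,3,4}
Are 1 and 3 in the same component? yes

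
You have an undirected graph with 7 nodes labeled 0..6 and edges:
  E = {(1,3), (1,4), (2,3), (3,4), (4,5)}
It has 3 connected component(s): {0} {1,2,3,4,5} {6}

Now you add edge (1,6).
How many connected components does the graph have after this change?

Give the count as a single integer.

Answer: 2

Derivation:
Initial component count: 3
Add (1,6): merges two components. Count decreases: 3 -> 2.
New component count: 2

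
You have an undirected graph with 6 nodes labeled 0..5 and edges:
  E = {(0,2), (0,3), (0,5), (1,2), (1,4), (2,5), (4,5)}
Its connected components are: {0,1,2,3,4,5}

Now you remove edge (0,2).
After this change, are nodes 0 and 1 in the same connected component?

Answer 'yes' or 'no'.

Initial components: {0,1,2,3,4,5}
Removing edge (0,2): not a bridge — component count unchanged at 1.
New components: {0,1,2,3,4,5}
Are 0 and 1 in the same component? yes

Answer: yes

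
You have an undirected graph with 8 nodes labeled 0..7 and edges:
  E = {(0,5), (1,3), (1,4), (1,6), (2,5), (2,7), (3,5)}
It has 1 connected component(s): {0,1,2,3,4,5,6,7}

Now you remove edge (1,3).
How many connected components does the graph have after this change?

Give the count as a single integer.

Initial component count: 1
Remove (1,3): it was a bridge. Count increases: 1 -> 2.
  After removal, components: {0,2,3,5,7} {1,4,6}
New component count: 2

Answer: 2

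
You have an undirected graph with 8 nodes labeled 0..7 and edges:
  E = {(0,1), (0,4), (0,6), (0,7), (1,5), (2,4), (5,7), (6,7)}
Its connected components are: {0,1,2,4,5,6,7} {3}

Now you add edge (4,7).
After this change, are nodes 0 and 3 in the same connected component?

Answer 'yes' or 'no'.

Initial components: {0,1,2,4,5,6,7} {3}
Adding edge (4,7): both already in same component {0,1,2,4,5,6,7}. No change.
New components: {0,1,2,4,5,6,7} {3}
Are 0 and 3 in the same component? no

Answer: no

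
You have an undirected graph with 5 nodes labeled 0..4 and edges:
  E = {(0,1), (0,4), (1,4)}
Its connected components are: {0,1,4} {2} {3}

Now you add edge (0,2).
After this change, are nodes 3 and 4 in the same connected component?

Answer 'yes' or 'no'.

Initial components: {0,1,4} {2} {3}
Adding edge (0,2): merges {0,1,4} and {2}.
New components: {0,1,2,4} {3}
Are 3 and 4 in the same component? no

Answer: no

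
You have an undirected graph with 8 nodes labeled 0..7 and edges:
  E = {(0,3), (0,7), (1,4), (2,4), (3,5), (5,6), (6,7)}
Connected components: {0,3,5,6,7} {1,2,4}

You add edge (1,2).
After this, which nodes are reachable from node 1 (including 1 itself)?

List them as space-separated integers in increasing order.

Answer: 1 2 4

Derivation:
Before: nodes reachable from 1: {1,2,4}
Adding (1,2): both endpoints already in same component. Reachability from 1 unchanged.
After: nodes reachable from 1: {1,2,4}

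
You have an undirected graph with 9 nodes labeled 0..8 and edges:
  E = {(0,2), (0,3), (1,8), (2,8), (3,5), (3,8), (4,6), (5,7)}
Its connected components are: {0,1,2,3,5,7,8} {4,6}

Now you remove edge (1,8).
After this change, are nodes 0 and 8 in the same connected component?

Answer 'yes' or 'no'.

Initial components: {0,1,2,3,5,7,8} {4,6}
Removing edge (1,8): it was a bridge — component count 2 -> 3.
New components: {0,2,3,5,7,8} {1} {4,6}
Are 0 and 8 in the same component? yes

Answer: yes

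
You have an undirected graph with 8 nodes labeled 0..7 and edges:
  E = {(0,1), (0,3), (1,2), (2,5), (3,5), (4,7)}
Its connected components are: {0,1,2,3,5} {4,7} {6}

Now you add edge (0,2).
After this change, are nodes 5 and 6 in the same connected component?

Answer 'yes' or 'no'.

Initial components: {0,1,2,3,5} {4,7} {6}
Adding edge (0,2): both already in same component {0,1,2,3,5}. No change.
New components: {0,1,2,3,5} {4,7} {6}
Are 5 and 6 in the same component? no

Answer: no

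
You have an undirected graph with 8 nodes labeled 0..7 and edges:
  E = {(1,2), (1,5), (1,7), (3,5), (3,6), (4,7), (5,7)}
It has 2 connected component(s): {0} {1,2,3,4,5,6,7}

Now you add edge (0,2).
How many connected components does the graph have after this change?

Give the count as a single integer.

Answer: 1

Derivation:
Initial component count: 2
Add (0,2): merges two components. Count decreases: 2 -> 1.
New component count: 1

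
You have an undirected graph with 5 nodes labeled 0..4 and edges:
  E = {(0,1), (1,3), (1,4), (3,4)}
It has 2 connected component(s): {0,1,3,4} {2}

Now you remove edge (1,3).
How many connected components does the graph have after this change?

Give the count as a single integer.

Answer: 2

Derivation:
Initial component count: 2
Remove (1,3): not a bridge. Count unchanged: 2.
  After removal, components: {0,1,3,4} {2}
New component count: 2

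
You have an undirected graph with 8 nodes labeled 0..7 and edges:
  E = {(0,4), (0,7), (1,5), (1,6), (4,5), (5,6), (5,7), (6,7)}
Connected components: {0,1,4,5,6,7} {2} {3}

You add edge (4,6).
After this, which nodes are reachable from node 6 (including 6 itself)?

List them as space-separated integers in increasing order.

Before: nodes reachable from 6: {0,1,4,5,6,7}
Adding (4,6): both endpoints already in same component. Reachability from 6 unchanged.
After: nodes reachable from 6: {0,1,4,5,6,7}

Answer: 0 1 4 5 6 7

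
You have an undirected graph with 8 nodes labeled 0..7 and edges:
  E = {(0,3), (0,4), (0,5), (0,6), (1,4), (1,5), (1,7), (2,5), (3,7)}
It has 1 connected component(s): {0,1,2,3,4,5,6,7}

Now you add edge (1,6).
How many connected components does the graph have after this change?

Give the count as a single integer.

Answer: 1

Derivation:
Initial component count: 1
Add (1,6): endpoints already in same component. Count unchanged: 1.
New component count: 1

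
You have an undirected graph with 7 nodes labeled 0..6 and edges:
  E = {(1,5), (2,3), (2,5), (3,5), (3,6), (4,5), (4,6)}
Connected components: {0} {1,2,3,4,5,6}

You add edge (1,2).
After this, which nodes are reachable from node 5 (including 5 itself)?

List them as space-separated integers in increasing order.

Before: nodes reachable from 5: {1,2,3,4,5,6}
Adding (1,2): both endpoints already in same component. Reachability from 5 unchanged.
After: nodes reachable from 5: {1,2,3,4,5,6}

Answer: 1 2 3 4 5 6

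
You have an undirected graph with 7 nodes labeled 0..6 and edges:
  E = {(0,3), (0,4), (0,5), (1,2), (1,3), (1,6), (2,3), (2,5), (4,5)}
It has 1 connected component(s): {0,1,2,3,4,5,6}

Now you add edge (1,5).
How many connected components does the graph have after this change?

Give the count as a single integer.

Initial component count: 1
Add (1,5): endpoints already in same component. Count unchanged: 1.
New component count: 1

Answer: 1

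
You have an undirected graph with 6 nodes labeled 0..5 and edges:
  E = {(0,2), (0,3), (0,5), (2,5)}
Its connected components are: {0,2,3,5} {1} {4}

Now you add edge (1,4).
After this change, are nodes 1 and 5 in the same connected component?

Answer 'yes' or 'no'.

Initial components: {0,2,3,5} {1} {4}
Adding edge (1,4): merges {1} and {4}.
New components: {0,2,3,5} {1,4}
Are 1 and 5 in the same component? no

Answer: no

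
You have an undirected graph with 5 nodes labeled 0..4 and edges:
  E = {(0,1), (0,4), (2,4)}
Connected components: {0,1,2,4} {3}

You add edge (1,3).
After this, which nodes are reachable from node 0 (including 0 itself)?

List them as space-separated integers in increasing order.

Answer: 0 1 2 3 4

Derivation:
Before: nodes reachable from 0: {0,1,2,4}
Adding (1,3): merges 0's component with another. Reachability grows.
After: nodes reachable from 0: {0,1,2,3,4}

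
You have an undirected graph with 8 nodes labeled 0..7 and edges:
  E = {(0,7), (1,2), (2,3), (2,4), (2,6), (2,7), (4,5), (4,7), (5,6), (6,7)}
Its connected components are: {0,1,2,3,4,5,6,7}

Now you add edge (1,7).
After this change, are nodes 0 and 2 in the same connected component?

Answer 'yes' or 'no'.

Answer: yes

Derivation:
Initial components: {0,1,2,3,4,5,6,7}
Adding edge (1,7): both already in same component {0,1,2,3,4,5,6,7}. No change.
New components: {0,1,2,3,4,5,6,7}
Are 0 and 2 in the same component? yes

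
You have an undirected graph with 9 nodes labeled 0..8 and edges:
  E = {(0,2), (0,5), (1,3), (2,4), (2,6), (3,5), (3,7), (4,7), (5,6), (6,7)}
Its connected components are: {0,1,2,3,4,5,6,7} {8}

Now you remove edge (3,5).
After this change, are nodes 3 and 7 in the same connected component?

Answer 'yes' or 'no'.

Answer: yes

Derivation:
Initial components: {0,1,2,3,4,5,6,7} {8}
Removing edge (3,5): not a bridge — component count unchanged at 2.
New components: {0,1,2,3,4,5,6,7} {8}
Are 3 and 7 in the same component? yes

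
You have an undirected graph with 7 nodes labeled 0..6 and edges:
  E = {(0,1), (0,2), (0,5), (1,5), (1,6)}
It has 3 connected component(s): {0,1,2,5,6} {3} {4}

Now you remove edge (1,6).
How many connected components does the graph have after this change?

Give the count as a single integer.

Answer: 4

Derivation:
Initial component count: 3
Remove (1,6): it was a bridge. Count increases: 3 -> 4.
  After removal, components: {0,1,2,5} {3} {4} {6}
New component count: 4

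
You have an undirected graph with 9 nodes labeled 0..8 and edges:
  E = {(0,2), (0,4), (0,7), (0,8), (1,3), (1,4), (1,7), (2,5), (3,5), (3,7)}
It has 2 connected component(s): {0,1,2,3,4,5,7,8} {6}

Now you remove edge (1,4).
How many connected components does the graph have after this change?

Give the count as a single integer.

Answer: 2

Derivation:
Initial component count: 2
Remove (1,4): not a bridge. Count unchanged: 2.
  After removal, components: {0,1,2,3,4,5,7,8} {6}
New component count: 2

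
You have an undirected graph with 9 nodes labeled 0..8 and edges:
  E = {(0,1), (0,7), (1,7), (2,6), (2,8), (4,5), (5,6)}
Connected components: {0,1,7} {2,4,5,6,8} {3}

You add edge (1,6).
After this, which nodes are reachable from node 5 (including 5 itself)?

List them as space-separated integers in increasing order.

Before: nodes reachable from 5: {2,4,5,6,8}
Adding (1,6): merges 5's component with another. Reachability grows.
After: nodes reachable from 5: {0,1,2,4,5,6,7,8}

Answer: 0 1 2 4 5 6 7 8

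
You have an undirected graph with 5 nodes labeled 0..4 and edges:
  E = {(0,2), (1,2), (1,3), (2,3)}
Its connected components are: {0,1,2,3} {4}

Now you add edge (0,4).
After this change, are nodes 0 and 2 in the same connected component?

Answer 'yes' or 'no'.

Initial components: {0,1,2,3} {4}
Adding edge (0,4): merges {0,1,2,3} and {4}.
New components: {0,1,2,3,4}
Are 0 and 2 in the same component? yes

Answer: yes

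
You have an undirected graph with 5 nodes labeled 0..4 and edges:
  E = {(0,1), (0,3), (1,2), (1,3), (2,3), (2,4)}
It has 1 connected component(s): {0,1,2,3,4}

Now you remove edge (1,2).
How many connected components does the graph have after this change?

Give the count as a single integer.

Answer: 1

Derivation:
Initial component count: 1
Remove (1,2): not a bridge. Count unchanged: 1.
  After removal, components: {0,1,2,3,4}
New component count: 1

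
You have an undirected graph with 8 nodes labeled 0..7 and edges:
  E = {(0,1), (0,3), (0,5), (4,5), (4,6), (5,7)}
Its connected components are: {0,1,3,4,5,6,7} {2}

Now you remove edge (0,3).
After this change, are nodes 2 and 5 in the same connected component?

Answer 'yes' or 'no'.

Answer: no

Derivation:
Initial components: {0,1,3,4,5,6,7} {2}
Removing edge (0,3): it was a bridge — component count 2 -> 3.
New components: {0,1,4,5,6,7} {2} {3}
Are 2 and 5 in the same component? no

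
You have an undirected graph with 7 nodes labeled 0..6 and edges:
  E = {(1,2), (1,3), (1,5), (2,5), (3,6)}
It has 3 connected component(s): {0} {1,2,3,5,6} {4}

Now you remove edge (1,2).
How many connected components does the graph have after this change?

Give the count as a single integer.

Answer: 3

Derivation:
Initial component count: 3
Remove (1,2): not a bridge. Count unchanged: 3.
  After removal, components: {0} {1,2,3,5,6} {4}
New component count: 3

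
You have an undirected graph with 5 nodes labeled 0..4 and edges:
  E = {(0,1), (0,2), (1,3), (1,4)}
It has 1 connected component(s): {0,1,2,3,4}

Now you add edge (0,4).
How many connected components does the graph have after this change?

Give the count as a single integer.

Initial component count: 1
Add (0,4): endpoints already in same component. Count unchanged: 1.
New component count: 1

Answer: 1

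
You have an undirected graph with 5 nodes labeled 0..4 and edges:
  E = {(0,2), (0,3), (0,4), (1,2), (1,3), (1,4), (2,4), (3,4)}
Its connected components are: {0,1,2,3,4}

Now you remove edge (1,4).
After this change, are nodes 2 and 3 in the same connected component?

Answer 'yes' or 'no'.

Initial components: {0,1,2,3,4}
Removing edge (1,4): not a bridge — component count unchanged at 1.
New components: {0,1,2,3,4}
Are 2 and 3 in the same component? yes

Answer: yes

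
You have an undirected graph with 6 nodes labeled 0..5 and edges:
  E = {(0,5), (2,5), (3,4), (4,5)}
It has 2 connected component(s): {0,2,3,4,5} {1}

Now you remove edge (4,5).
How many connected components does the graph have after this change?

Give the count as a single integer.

Answer: 3

Derivation:
Initial component count: 2
Remove (4,5): it was a bridge. Count increases: 2 -> 3.
  After removal, components: {0,2,5} {1} {3,4}
New component count: 3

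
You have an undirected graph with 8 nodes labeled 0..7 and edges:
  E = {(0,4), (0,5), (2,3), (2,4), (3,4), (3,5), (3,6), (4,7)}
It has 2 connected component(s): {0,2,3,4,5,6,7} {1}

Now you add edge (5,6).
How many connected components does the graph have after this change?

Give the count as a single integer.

Initial component count: 2
Add (5,6): endpoints already in same component. Count unchanged: 2.
New component count: 2

Answer: 2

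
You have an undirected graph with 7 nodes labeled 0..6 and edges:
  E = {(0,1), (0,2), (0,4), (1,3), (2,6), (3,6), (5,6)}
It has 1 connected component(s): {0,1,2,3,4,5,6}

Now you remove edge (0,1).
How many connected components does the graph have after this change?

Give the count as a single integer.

Initial component count: 1
Remove (0,1): not a bridge. Count unchanged: 1.
  After removal, components: {0,1,2,3,4,5,6}
New component count: 1

Answer: 1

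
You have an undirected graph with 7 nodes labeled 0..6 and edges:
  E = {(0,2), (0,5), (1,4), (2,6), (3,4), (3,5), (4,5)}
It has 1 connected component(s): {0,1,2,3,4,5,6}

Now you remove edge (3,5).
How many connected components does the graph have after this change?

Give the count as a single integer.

Initial component count: 1
Remove (3,5): not a bridge. Count unchanged: 1.
  After removal, components: {0,1,2,3,4,5,6}
New component count: 1

Answer: 1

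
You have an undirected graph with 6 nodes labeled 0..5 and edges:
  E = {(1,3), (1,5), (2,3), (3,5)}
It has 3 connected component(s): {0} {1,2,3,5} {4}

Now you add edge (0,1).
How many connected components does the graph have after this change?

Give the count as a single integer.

Initial component count: 3
Add (0,1): merges two components. Count decreases: 3 -> 2.
New component count: 2

Answer: 2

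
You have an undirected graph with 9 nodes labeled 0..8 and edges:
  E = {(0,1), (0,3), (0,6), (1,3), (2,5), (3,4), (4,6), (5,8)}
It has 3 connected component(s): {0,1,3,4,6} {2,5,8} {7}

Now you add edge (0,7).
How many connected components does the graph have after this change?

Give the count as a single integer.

Answer: 2

Derivation:
Initial component count: 3
Add (0,7): merges two components. Count decreases: 3 -> 2.
New component count: 2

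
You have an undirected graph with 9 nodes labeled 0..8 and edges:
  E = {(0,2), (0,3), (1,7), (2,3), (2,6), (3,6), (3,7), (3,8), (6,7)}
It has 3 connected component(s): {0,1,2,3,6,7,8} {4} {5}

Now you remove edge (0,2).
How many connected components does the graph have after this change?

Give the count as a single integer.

Initial component count: 3
Remove (0,2): not a bridge. Count unchanged: 3.
  After removal, components: {0,1,2,3,6,7,8} {4} {5}
New component count: 3

Answer: 3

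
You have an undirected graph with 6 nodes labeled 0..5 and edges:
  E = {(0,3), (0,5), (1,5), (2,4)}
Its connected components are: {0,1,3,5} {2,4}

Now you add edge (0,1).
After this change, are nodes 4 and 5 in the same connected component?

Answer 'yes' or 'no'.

Answer: no

Derivation:
Initial components: {0,1,3,5} {2,4}
Adding edge (0,1): both already in same component {0,1,3,5}. No change.
New components: {0,1,3,5} {2,4}
Are 4 and 5 in the same component? no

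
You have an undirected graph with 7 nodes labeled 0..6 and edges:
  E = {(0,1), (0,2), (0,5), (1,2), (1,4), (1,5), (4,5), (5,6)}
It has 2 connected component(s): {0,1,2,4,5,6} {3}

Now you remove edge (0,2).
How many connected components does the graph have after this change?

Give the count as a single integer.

Initial component count: 2
Remove (0,2): not a bridge. Count unchanged: 2.
  After removal, components: {0,1,2,4,5,6} {3}
New component count: 2

Answer: 2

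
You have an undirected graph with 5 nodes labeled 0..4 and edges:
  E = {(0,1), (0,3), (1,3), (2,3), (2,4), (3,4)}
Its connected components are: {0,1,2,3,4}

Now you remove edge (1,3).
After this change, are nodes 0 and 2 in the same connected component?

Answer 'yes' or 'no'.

Initial components: {0,1,2,3,4}
Removing edge (1,3): not a bridge — component count unchanged at 1.
New components: {0,1,2,3,4}
Are 0 and 2 in the same component? yes

Answer: yes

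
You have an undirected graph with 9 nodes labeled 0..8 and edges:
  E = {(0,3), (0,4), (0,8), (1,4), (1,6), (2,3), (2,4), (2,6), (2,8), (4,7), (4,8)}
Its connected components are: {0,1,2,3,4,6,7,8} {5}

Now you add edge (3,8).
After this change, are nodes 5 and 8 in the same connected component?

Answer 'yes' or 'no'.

Answer: no

Derivation:
Initial components: {0,1,2,3,4,6,7,8} {5}
Adding edge (3,8): both already in same component {0,1,2,3,4,6,7,8}. No change.
New components: {0,1,2,3,4,6,7,8} {5}
Are 5 and 8 in the same component? no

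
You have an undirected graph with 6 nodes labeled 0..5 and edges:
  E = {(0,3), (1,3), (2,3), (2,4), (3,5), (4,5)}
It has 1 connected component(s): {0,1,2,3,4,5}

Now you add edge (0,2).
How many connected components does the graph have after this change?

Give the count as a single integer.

Answer: 1

Derivation:
Initial component count: 1
Add (0,2): endpoints already in same component. Count unchanged: 1.
New component count: 1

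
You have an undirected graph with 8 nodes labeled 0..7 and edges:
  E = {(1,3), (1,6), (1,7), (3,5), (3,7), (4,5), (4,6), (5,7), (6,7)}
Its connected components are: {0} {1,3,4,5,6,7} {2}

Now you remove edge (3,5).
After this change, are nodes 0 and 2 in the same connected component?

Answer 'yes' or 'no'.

Answer: no

Derivation:
Initial components: {0} {1,3,4,5,6,7} {2}
Removing edge (3,5): not a bridge — component count unchanged at 3.
New components: {0} {1,3,4,5,6,7} {2}
Are 0 and 2 in the same component? no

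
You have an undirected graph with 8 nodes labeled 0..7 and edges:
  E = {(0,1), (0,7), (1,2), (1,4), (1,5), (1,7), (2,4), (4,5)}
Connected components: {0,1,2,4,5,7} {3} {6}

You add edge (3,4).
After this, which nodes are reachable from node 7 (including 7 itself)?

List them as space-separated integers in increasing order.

Answer: 0 1 2 3 4 5 7

Derivation:
Before: nodes reachable from 7: {0,1,2,4,5,7}
Adding (3,4): merges 7's component with another. Reachability grows.
After: nodes reachable from 7: {0,1,2,3,4,5,7}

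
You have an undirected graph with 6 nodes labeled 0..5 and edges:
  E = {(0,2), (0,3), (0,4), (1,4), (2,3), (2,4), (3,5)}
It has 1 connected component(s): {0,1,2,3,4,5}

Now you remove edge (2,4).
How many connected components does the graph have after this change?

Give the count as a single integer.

Answer: 1

Derivation:
Initial component count: 1
Remove (2,4): not a bridge. Count unchanged: 1.
  After removal, components: {0,1,2,3,4,5}
New component count: 1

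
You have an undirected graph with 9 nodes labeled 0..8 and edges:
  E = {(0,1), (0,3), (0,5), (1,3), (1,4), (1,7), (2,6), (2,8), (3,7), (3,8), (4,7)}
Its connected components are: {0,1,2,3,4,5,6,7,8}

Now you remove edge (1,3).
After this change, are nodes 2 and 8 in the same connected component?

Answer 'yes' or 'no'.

Initial components: {0,1,2,3,4,5,6,7,8}
Removing edge (1,3): not a bridge — component count unchanged at 1.
New components: {0,1,2,3,4,5,6,7,8}
Are 2 and 8 in the same component? yes

Answer: yes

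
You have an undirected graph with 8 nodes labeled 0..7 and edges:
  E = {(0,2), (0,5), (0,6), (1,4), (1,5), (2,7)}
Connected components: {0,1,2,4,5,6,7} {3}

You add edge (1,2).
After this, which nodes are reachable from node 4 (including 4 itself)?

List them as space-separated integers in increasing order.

Answer: 0 1 2 4 5 6 7

Derivation:
Before: nodes reachable from 4: {0,1,2,4,5,6,7}
Adding (1,2): both endpoints already in same component. Reachability from 4 unchanged.
After: nodes reachable from 4: {0,1,2,4,5,6,7}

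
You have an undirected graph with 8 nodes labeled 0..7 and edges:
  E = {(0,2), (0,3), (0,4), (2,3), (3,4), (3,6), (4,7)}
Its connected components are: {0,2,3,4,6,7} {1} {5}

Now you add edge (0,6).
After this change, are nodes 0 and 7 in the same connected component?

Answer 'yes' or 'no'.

Initial components: {0,2,3,4,6,7} {1} {5}
Adding edge (0,6): both already in same component {0,2,3,4,6,7}. No change.
New components: {0,2,3,4,6,7} {1} {5}
Are 0 and 7 in the same component? yes

Answer: yes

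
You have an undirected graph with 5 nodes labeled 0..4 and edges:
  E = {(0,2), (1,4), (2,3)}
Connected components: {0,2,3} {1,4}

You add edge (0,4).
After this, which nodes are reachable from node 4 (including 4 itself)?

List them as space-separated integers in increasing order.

Before: nodes reachable from 4: {1,4}
Adding (0,4): merges 4's component with another. Reachability grows.
After: nodes reachable from 4: {0,1,2,3,4}

Answer: 0 1 2 3 4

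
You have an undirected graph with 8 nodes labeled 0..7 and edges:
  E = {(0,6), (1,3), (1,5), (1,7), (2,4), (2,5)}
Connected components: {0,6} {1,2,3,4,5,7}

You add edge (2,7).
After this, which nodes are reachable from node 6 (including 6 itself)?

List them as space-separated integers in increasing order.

Answer: 0 6

Derivation:
Before: nodes reachable from 6: {0,6}
Adding (2,7): both endpoints already in same component. Reachability from 6 unchanged.
After: nodes reachable from 6: {0,6}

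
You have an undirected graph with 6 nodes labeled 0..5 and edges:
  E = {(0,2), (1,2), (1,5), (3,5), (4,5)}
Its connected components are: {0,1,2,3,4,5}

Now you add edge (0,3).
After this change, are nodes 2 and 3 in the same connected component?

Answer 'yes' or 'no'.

Answer: yes

Derivation:
Initial components: {0,1,2,3,4,5}
Adding edge (0,3): both already in same component {0,1,2,3,4,5}. No change.
New components: {0,1,2,3,4,5}
Are 2 and 3 in the same component? yes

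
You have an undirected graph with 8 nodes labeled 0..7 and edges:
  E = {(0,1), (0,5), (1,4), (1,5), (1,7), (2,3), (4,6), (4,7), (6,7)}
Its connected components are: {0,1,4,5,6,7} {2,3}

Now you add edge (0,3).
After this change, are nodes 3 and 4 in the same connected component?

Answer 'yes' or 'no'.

Answer: yes

Derivation:
Initial components: {0,1,4,5,6,7} {2,3}
Adding edge (0,3): merges {0,1,4,5,6,7} and {2,3}.
New components: {0,1,2,3,4,5,6,7}
Are 3 and 4 in the same component? yes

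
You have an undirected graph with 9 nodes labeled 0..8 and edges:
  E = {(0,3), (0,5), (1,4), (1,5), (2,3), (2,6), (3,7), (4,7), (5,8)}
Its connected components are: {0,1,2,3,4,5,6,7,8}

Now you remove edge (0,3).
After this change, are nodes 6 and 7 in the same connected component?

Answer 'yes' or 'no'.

Answer: yes

Derivation:
Initial components: {0,1,2,3,4,5,6,7,8}
Removing edge (0,3): not a bridge — component count unchanged at 1.
New components: {0,1,2,3,4,5,6,7,8}
Are 6 and 7 in the same component? yes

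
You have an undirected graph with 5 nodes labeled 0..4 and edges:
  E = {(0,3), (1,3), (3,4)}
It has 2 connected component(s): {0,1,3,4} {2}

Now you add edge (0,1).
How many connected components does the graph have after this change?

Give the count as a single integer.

Initial component count: 2
Add (0,1): endpoints already in same component. Count unchanged: 2.
New component count: 2

Answer: 2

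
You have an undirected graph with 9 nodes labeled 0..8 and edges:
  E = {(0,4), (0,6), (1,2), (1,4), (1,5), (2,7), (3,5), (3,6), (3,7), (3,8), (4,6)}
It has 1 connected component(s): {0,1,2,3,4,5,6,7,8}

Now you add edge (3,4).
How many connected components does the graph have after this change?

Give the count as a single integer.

Initial component count: 1
Add (3,4): endpoints already in same component. Count unchanged: 1.
New component count: 1

Answer: 1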